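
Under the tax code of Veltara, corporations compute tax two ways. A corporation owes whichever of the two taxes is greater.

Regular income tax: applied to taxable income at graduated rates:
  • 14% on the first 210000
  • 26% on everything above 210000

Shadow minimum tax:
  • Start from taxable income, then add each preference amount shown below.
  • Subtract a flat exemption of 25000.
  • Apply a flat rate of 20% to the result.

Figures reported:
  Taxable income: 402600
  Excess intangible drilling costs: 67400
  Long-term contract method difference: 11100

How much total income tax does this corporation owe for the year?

91220

Shadow minimum tax:
  Adjusted income: 402600 + 67400 + 11100 = 481100
  Less exemption 25000 → base 456100
  456100 × 20% = 91220

Regular income tax:
  210000 × 14% = 29400
  192600 × 26% = 50076
  → 79476

91220 > 79476, so the shadow minimum tax is the binding amount.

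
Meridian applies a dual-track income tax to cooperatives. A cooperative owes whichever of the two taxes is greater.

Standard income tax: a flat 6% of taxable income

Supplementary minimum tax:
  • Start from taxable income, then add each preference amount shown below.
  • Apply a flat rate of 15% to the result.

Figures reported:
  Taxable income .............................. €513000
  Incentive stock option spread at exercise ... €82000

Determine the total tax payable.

Supplementary minimum tax:
  Adjusted income: €513000 + €82000 = €595000
  €595000 × 15% = €89250

Standard income tax:
  €513000 × 6% = €30780

€89250 > €30780, so the supplementary minimum tax is the binding amount.

€89250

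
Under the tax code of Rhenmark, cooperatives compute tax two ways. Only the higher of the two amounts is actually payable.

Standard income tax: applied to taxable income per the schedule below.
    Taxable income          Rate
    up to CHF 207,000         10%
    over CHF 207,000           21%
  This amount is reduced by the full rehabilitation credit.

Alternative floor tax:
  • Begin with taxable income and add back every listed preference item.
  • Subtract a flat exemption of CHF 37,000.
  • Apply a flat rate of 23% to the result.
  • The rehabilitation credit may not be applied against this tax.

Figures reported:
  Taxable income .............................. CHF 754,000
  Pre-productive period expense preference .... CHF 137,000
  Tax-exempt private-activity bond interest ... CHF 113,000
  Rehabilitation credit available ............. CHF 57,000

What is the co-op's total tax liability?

CHF 222,410

Alternative floor tax:
  Adjusted income: CHF 754,000 + CHF 137,000 + CHF 113,000 = CHF 1,004,000
  Less exemption CHF 37,000 → base CHF 967,000
  CHF 967,000 × 23% = CHF 222,410

Standard income tax:
  CHF 207,000 × 10% = CHF 20,700
  CHF 547,000 × 21% = CHF 114,870
  → CHF 135,570
  Less rehabilitation credit CHF 57,000 → CHF 78,570

CHF 222,410 > CHF 78,570, so the alternative floor tax is the binding amount.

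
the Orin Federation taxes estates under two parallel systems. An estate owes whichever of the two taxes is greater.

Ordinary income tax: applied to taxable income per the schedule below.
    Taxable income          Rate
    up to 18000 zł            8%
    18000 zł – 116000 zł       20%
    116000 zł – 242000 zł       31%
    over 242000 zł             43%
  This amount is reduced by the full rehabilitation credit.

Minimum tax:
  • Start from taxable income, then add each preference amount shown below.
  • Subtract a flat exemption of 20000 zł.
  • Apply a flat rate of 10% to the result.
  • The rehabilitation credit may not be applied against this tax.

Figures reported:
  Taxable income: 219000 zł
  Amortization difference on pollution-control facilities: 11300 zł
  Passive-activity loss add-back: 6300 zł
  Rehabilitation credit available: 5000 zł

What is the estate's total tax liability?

Minimum tax:
  Adjusted income: 219000 zł + 11300 zł + 6300 zł = 236600 zł
  Less exemption 20000 zł → base 216600 zł
  216600 zł × 10% = 21660 zł

Ordinary income tax:
  18000 zł × 8% = 1440 zł
  98000 zł × 20% = 19600 zł
  103000 zł × 31% = 31930 zł
  → 52970 zł
  Less rehabilitation credit 5000 zł → 47970 zł

47970 zł > 21660 zł, so the ordinary income tax governs.

47970 zł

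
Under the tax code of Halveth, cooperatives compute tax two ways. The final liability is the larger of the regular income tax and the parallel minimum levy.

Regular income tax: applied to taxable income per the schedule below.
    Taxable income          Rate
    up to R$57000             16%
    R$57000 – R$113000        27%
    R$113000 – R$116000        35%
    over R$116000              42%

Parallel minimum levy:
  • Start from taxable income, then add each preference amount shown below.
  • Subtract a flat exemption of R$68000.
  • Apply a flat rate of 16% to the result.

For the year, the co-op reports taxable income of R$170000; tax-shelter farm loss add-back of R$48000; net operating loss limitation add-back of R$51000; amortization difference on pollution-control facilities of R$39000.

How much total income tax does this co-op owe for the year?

Regular income tax:
  R$57000 × 16% = R$9120
  R$56000 × 27% = R$15120
  R$3000 × 35% = R$1050
  R$54000 × 42% = R$22680
  → R$47970

Parallel minimum levy:
  Adjusted income: R$170000 + R$48000 + R$51000 + R$39000 = R$308000
  Less exemption R$68000 → base R$240000
  R$240000 × 16% = R$38400

R$47970 > R$38400, so the regular income tax governs.

R$47970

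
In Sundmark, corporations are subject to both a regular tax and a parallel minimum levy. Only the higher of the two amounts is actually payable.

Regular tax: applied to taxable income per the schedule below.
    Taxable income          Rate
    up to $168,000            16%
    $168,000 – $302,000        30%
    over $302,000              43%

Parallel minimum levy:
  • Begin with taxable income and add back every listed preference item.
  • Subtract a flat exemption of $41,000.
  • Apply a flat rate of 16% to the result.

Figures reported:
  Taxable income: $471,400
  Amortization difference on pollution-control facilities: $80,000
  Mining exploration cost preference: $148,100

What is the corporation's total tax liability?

$139,922

Regular tax:
  $168,000 × 16% = $26,880
  $134,000 × 30% = $40,200
  $169,400 × 43% = $72,842
  → $139,922

Parallel minimum levy:
  Adjusted income: $471,400 + $80,000 + $148,100 = $699,500
  Less exemption $41,000 → base $658,500
  $658,500 × 16% = $105,360

$139,922 > $105,360, so the regular tax governs.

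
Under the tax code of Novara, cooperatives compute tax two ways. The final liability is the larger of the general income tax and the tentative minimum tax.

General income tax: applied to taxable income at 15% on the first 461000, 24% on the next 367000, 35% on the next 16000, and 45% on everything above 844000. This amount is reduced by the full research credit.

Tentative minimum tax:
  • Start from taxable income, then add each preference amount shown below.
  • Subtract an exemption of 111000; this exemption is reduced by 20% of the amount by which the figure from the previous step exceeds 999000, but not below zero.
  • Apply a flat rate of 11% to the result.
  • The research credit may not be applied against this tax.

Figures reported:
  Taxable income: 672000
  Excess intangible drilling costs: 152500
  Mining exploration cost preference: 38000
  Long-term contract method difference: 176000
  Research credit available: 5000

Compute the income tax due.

Tentative minimum tax:
  Adjusted income: 672000 + 152500 + 38000 + 176000 = 1038500
  Exemption: 111000 − 20% × (1038500 − 999000) = 111000 − 7900 = 103100
  Base: 1038500 − 103100 = 935400
  935400 × 11% = 102894

General income tax:
  461000 × 15% = 69150
  211000 × 24% = 50640
  → 119790
  Less research credit 5000 → 114790

114790 > 102894, so the general income tax governs.

114790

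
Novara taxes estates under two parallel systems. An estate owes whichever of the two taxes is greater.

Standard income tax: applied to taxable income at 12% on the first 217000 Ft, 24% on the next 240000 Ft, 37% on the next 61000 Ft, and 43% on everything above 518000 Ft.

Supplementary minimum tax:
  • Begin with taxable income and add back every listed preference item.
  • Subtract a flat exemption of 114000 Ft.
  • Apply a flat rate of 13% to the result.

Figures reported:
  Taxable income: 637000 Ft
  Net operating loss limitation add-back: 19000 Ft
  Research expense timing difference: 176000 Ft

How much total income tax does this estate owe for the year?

Standard income tax:
  217000 Ft × 12% = 26040 Ft
  240000 Ft × 24% = 57600 Ft
  61000 Ft × 37% = 22570 Ft
  119000 Ft × 43% = 51170 Ft
  → 157380 Ft

Supplementary minimum tax:
  Adjusted income: 637000 Ft + 19000 Ft + 176000 Ft = 832000 Ft
  Less exemption 114000 Ft → base 718000 Ft
  718000 Ft × 13% = 93340 Ft

157380 Ft > 93340 Ft, so the standard income tax governs.

157380 Ft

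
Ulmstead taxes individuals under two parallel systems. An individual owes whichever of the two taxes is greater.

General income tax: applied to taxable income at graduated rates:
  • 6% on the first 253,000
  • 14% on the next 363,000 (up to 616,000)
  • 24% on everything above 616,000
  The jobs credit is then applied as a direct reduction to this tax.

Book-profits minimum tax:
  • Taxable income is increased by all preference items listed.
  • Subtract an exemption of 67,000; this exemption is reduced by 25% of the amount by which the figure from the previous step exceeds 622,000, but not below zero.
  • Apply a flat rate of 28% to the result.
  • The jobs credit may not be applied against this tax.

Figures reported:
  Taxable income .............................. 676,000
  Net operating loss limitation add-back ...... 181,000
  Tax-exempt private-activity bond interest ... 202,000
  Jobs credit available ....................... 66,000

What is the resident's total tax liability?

General income tax:
  253,000 × 6% = 15,180
  363,000 × 14% = 50,820
  60,000 × 24% = 14,400
  → 80,400
  Less jobs credit 66,000 → 14,400

Book-profits minimum tax:
  Adjusted income: 676,000 + 181,000 + 202,000 = 1,059,000
  Exemption: 25% × (1,059,000 − 622,000) = 109,250 ≥ 67,000, so the exemption is fully phased out
  Base: 1,059,000 − 0 = 1,059,000
  1,059,000 × 28% = 296,520

296,520 > 14,400, so the book-profits minimum tax is the binding amount.

296,520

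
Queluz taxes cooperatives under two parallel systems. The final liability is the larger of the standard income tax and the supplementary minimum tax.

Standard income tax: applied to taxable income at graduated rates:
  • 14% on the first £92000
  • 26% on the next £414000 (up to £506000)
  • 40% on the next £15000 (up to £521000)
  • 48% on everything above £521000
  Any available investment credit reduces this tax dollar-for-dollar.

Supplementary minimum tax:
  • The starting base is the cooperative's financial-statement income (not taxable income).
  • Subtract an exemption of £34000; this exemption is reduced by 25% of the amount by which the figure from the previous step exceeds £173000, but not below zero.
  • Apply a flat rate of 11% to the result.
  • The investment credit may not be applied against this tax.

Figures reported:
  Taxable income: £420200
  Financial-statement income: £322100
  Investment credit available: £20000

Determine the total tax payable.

£78212

Standard income tax:
  £92000 × 14% = £12880
  £328200 × 26% = £85332
  → £98212
  Less investment credit £20000 → £78212

Supplementary minimum tax:
  Base (financial-statement income): £322100
  Exemption: 25% × (£322100 − £173000) = £37275 ≥ £34000, so the exemption is fully phased out
  Base: £322100 − £0 = £322100
  £322100 × 11% = £35431

£78212 > £35431, so the standard income tax governs.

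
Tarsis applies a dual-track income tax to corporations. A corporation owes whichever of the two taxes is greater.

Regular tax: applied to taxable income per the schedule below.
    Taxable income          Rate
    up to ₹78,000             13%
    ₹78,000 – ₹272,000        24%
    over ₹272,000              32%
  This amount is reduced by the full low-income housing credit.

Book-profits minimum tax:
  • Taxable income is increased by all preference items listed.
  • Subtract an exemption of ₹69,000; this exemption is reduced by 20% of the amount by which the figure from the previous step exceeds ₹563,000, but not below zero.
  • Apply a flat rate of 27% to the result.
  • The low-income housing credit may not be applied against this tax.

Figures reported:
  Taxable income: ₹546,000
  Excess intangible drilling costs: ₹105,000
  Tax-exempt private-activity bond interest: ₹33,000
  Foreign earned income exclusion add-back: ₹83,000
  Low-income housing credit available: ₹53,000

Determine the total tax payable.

₹199,476

Book-profits minimum tax:
  Adjusted income: ₹546,000 + ₹105,000 + ₹33,000 + ₹83,000 = ₹767,000
  Exemption: ₹69,000 − 20% × (₹767,000 − ₹563,000) = ₹69,000 − ₹40,800 = ₹28,200
  Base: ₹767,000 − ₹28,200 = ₹738,800
  ₹738,800 × 27% = ₹199,476

Regular tax:
  ₹78,000 × 13% = ₹10,140
  ₹194,000 × 24% = ₹46,560
  ₹274,000 × 32% = ₹87,680
  → ₹144,380
  Less low-income housing credit ₹53,000 → ₹91,380

₹199,476 > ₹91,380, so the book-profits minimum tax is the binding amount.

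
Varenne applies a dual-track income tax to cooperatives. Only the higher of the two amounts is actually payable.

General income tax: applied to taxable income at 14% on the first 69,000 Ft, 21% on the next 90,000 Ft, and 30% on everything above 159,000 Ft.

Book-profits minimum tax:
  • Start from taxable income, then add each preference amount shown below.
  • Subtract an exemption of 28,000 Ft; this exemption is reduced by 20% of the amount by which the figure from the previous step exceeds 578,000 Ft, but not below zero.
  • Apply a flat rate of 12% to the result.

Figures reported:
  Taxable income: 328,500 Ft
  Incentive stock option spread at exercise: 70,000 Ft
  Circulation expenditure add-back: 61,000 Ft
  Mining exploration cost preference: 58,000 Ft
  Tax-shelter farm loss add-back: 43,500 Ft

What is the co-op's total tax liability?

79,410 Ft

Book-profits minimum tax:
  Adjusted income: 328,500 Ft + 70,000 Ft + 61,000 Ft + 58,000 Ft + 43,500 Ft = 561,000 Ft
  Exemption: 561,000 Ft ≤ 578,000 Ft, so full 28,000 Ft applies
  Base: 561,000 Ft − 28,000 Ft = 533,000 Ft
  533,000 Ft × 12% = 63,960 Ft

General income tax:
  69,000 Ft × 14% = 9,660 Ft
  90,000 Ft × 21% = 18,900 Ft
  169,500 Ft × 30% = 50,850 Ft
  → 79,410 Ft

79,410 Ft > 63,960 Ft, so the general income tax governs.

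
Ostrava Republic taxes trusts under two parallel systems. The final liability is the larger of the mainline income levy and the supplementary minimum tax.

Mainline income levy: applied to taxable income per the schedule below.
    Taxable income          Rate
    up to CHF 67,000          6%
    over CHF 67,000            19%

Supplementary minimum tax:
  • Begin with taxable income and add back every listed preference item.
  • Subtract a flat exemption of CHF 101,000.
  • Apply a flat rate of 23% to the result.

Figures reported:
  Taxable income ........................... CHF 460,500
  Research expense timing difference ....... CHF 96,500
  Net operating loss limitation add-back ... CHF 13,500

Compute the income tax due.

CHF 107,985

Supplementary minimum tax:
  Adjusted income: CHF 460,500 + CHF 96,500 + CHF 13,500 = CHF 570,500
  Less exemption CHF 101,000 → base CHF 469,500
  CHF 469,500 × 23% = CHF 107,985

Mainline income levy:
  CHF 67,000 × 6% = CHF 4,020
  CHF 393,500 × 19% = CHF 74,765
  → CHF 78,785

CHF 107,985 > CHF 78,785, so the supplementary minimum tax is the binding amount.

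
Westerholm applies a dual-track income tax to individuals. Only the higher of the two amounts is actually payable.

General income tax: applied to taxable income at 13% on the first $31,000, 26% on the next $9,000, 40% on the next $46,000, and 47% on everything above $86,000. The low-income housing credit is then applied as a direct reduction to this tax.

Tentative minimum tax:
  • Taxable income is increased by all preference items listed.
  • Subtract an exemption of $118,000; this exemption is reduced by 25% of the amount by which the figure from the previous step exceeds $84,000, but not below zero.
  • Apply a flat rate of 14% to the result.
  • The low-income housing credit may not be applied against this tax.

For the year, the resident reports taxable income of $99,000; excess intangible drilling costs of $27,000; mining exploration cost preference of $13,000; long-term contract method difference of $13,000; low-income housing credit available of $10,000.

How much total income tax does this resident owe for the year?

$20,880

General income tax:
  $31,000 × 13% = $4,030
  $9,000 × 26% = $2,340
  $46,000 × 40% = $18,400
  $13,000 × 47% = $6,110
  → $30,880
  Less low-income housing credit $10,000 → $20,880

Tentative minimum tax:
  Adjusted income: $99,000 + $27,000 + $13,000 + $13,000 = $152,000
  Exemption: $118,000 − 25% × ($152,000 − $84,000) = $118,000 − $17,000 = $101,000
  Base: $152,000 − $101,000 = $51,000
  $51,000 × 14% = $7,140

$20,880 > $7,140, so the general income tax governs.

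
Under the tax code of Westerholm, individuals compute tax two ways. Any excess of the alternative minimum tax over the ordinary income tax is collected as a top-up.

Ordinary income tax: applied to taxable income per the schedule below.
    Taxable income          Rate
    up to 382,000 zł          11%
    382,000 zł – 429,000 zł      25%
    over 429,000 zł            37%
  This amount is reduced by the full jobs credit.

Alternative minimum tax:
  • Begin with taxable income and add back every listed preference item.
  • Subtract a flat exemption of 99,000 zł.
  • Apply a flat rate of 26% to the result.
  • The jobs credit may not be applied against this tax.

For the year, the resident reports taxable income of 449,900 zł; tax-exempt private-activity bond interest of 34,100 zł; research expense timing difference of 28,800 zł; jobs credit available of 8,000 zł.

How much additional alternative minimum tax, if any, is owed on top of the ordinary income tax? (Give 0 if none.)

54,085 zł

Alternative minimum tax:
  Adjusted income: 449,900 zł + 34,100 zł + 28,800 zł = 512,800 zł
  Less exemption 99,000 zł → base 413,800 zł
  413,800 zł × 26% = 107,588 zł

Ordinary income tax:
  382,000 zł × 11% = 42,020 zł
  47,000 zł × 25% = 11,750 zł
  20,900 zł × 37% = 7,733 zł
  → 61,503 zł
  Less jobs credit 8,000 zł → 53,503 zł

Excess of alternative minimum tax over ordinary income tax: 107,588 zł − 53,503 zł = 54,085 zł.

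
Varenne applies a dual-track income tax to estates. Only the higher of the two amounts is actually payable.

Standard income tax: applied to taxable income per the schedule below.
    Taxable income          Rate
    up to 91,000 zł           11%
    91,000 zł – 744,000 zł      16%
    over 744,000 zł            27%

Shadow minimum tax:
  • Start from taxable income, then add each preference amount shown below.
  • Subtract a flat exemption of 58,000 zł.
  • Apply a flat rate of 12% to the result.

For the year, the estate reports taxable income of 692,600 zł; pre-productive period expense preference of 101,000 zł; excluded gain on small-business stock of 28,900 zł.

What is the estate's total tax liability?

106,266 zł

Standard income tax:
  91,000 zł × 11% = 10,010 zł
  601,600 zł × 16% = 96,256 zł
  → 106,266 zł

Shadow minimum tax:
  Adjusted income: 692,600 zł + 101,000 zł + 28,900 zł = 822,500 zł
  Less exemption 58,000 zł → base 764,500 zł
  764,500 zł × 12% = 91,740 zł

106,266 zł > 91,740 zł, so the standard income tax governs.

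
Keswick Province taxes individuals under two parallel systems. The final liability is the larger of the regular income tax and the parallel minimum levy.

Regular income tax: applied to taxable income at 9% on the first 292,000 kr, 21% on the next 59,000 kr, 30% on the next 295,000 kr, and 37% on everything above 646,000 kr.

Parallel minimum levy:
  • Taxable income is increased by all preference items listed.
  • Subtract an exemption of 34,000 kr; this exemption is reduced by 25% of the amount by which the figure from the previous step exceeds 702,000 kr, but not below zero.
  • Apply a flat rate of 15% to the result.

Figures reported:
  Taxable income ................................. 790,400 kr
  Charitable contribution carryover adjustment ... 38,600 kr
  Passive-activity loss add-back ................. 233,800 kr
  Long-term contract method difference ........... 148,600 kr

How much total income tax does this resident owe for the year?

Parallel minimum levy:
  Adjusted income: 790,400 kr + 38,600 kr + 233,800 kr + 148,600 kr = 1,211,400 kr
  Exemption: 25% × (1,211,400 kr − 702,000 kr) = 127,350 kr ≥ 34,000 kr, so the exemption is fully phased out
  Base: 1,211,400 kr − 0 kr = 1,211,400 kr
  1,211,400 kr × 15% = 181,710 kr

Regular income tax:
  292,000 kr × 9% = 26,280 kr
  59,000 kr × 21% = 12,390 kr
  295,000 kr × 30% = 88,500 kr
  144,400 kr × 37% = 53,428 kr
  → 180,598 kr

181,710 kr > 180,598 kr, so the parallel minimum levy is the binding amount.

181,710 kr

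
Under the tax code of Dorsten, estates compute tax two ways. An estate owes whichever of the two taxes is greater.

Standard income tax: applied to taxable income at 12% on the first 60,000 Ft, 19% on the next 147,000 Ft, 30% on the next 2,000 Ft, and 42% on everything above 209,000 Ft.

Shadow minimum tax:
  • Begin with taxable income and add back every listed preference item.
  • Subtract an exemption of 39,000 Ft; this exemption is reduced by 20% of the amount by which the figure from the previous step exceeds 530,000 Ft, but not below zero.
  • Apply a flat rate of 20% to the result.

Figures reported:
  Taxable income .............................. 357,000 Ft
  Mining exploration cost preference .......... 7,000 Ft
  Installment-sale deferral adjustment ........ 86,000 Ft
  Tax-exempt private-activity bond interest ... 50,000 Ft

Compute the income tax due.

Standard income tax:
  60,000 Ft × 12% = 7,200 Ft
  147,000 Ft × 19% = 27,930 Ft
  2,000 Ft × 30% = 600 Ft
  148,000 Ft × 42% = 62,160 Ft
  → 97,890 Ft

Shadow minimum tax:
  Adjusted income: 357,000 Ft + 7,000 Ft + 86,000 Ft + 50,000 Ft = 500,000 Ft
  Exemption: 500,000 Ft ≤ 530,000 Ft, so full 39,000 Ft applies
  Base: 500,000 Ft − 39,000 Ft = 461,000 Ft
  461,000 Ft × 20% = 92,200 Ft

97,890 Ft > 92,200 Ft, so the standard income tax governs.

97,890 Ft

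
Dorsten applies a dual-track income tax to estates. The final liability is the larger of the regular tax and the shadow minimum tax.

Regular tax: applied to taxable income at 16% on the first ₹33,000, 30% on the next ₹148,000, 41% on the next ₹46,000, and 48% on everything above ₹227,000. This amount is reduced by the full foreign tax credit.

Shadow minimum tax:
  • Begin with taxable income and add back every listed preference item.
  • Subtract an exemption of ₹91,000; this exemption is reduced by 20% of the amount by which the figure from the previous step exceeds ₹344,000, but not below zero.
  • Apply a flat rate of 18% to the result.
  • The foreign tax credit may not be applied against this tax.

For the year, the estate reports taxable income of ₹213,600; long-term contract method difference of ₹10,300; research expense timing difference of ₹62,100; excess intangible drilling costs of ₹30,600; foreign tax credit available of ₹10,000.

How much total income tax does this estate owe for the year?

Shadow minimum tax:
  Adjusted income: ₹213,600 + ₹10,300 + ₹62,100 + ₹30,600 = ₹316,600
  Exemption: ₹316,600 ≤ ₹344,000, so full ₹91,000 applies
  Base: ₹316,600 − ₹91,000 = ₹225,600
  ₹225,600 × 18% = ₹40,608

Regular tax:
  ₹33,000 × 16% = ₹5,280
  ₹148,000 × 30% = ₹44,400
  ₹32,600 × 41% = ₹13,366
  → ₹63,046
  Less foreign tax credit ₹10,000 → ₹53,046

₹53,046 > ₹40,608, so the regular tax governs.

₹53,046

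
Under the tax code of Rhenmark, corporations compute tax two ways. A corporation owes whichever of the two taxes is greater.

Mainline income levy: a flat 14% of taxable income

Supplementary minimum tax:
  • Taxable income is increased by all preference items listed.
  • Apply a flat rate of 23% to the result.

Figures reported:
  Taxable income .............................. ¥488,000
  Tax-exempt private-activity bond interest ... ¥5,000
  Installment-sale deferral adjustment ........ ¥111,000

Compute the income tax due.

Supplementary minimum tax:
  Adjusted income: ¥488,000 + ¥5,000 + ¥111,000 = ¥604,000
  ¥604,000 × 23% = ¥138,920

Mainline income levy:
  ¥488,000 × 14% = ¥68,320

¥138,920 > ¥68,320, so the supplementary minimum tax is the binding amount.

¥138,920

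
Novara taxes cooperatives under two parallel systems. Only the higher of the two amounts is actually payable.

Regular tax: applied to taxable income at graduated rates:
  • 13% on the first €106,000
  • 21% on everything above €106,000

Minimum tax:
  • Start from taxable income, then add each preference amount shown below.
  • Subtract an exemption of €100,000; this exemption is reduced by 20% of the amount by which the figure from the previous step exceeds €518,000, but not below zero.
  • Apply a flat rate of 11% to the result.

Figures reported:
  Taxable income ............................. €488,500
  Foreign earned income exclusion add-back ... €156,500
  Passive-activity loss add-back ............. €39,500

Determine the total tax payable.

€94,105

Minimum tax:
  Adjusted income: €488,500 + €156,500 + €39,500 = €684,500
  Exemption: €100,000 − 20% × (€684,500 − €518,000) = €100,000 − €33,300 = €66,700
  Base: €684,500 − €66,700 = €617,800
  €617,800 × 11% = €67,958

Regular tax:
  €106,000 × 13% = €13,780
  €382,500 × 21% = €80,325
  → €94,105

€94,105 > €67,958, so the regular tax governs.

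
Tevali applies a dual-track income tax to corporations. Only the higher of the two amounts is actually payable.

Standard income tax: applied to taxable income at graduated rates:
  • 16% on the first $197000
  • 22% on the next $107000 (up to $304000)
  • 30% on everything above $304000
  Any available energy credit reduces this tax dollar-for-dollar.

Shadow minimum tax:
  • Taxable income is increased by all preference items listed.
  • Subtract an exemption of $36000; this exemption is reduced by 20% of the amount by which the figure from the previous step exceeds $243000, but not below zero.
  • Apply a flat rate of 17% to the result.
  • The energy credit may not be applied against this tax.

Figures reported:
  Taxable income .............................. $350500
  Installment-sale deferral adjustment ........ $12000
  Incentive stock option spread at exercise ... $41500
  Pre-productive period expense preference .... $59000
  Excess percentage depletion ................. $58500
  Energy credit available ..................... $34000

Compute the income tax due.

$88655

Shadow minimum tax:
  Adjusted income: $350500 + $12000 + $41500 + $59000 + $58500 = $521500
  Exemption: 20% × ($521500 − $243000) = $55700 ≥ $36000, so the exemption is fully phased out
  Base: $521500 − $0 = $521500
  $521500 × 17% = $88655

Standard income tax:
  $197000 × 16% = $31520
  $107000 × 22% = $23540
  $46500 × 30% = $13950
  → $69010
  Less energy credit $34000 → $35010

$88655 > $35010, so the shadow minimum tax is the binding amount.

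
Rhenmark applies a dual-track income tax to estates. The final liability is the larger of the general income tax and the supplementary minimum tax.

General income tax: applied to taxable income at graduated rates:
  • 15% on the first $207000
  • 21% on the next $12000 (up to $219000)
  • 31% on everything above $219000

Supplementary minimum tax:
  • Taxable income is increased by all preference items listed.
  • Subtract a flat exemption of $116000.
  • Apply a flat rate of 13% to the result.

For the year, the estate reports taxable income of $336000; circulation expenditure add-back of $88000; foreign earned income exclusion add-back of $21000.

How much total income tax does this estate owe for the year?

$69840

Supplementary minimum tax:
  Adjusted income: $336000 + $88000 + $21000 = $445000
  Less exemption $116000 → base $329000
  $329000 × 13% = $42770

General income tax:
  $207000 × 15% = $31050
  $12000 × 21% = $2520
  $117000 × 31% = $36270
  → $69840

$69840 > $42770, so the general income tax governs.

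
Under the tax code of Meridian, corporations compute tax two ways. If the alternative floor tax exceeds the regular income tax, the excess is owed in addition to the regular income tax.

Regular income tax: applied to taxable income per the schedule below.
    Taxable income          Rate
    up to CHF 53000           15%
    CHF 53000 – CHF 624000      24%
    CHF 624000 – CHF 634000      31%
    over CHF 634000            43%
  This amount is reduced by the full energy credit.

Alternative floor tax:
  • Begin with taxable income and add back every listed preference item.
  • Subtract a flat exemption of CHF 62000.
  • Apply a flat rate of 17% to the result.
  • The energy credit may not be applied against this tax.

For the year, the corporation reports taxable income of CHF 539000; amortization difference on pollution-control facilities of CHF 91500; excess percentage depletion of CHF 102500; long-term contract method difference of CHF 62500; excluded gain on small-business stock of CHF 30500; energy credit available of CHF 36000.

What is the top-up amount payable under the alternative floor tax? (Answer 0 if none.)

CHF 41290

Regular income tax:
  CHF 53000 × 15% = CHF 7950
  CHF 486000 × 24% = CHF 116640
  → CHF 124590
  Less energy credit CHF 36000 → CHF 88590

Alternative floor tax:
  Adjusted income: CHF 539000 + CHF 91500 + CHF 102500 + CHF 62500 + CHF 30500 = CHF 826000
  Less exemption CHF 62000 → base CHF 764000
  CHF 764000 × 17% = CHF 129880

Excess of alternative floor tax over regular income tax: CHF 129880 − CHF 88590 = CHF 41290.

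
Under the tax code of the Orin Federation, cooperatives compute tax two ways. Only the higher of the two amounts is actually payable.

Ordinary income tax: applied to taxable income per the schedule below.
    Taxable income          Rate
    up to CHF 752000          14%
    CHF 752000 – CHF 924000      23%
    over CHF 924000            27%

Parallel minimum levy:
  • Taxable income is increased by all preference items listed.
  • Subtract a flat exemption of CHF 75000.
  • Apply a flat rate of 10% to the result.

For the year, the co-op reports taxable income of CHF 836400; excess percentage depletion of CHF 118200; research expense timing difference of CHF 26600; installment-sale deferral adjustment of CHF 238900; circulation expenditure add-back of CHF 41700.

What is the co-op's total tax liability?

CHF 124692

Ordinary income tax:
  CHF 752000 × 14% = CHF 105280
  CHF 84400 × 23% = CHF 19412
  → CHF 124692

Parallel minimum levy:
  Adjusted income: CHF 836400 + CHF 118200 + CHF 26600 + CHF 238900 + CHF 41700 = CHF 1261800
  Less exemption CHF 75000 → base CHF 1186800
  CHF 1186800 × 10% = CHF 118680

CHF 124692 > CHF 118680, so the ordinary income tax governs.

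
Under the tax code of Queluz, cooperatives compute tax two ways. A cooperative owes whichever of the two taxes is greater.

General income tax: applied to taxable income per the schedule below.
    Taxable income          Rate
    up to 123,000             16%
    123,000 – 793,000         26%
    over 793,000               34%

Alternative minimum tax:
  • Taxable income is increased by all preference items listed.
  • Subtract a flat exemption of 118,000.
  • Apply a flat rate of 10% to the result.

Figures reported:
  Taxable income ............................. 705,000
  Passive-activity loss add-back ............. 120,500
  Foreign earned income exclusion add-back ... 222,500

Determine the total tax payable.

Alternative minimum tax:
  Adjusted income: 705,000 + 120,500 + 222,500 = 1,048,000
  Less exemption 118,000 → base 930,000
  930,000 × 10% = 93,000

General income tax:
  123,000 × 16% = 19,680
  582,000 × 26% = 151,320
  → 171,000

171,000 > 93,000, so the general income tax governs.

171,000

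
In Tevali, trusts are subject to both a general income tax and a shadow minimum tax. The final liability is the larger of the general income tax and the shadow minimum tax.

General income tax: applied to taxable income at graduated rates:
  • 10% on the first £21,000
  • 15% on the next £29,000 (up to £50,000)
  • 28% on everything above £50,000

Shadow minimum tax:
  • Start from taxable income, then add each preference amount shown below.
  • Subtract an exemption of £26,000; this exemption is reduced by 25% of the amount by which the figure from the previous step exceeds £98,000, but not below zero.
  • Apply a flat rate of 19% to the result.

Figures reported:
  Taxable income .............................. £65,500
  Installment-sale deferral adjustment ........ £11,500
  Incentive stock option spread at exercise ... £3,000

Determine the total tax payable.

General income tax:
  £21,000 × 10% = £2,100
  £29,000 × 15% = £4,350
  £15,500 × 28% = £4,340
  → £10,790

Shadow minimum tax:
  Adjusted income: £65,500 + £11,500 + £3,000 = £80,000
  Exemption: £80,000 ≤ £98,000, so full £26,000 applies
  Base: £80,000 − £26,000 = £54,000
  £54,000 × 19% = £10,260

£10,790 > £10,260, so the general income tax governs.

£10,790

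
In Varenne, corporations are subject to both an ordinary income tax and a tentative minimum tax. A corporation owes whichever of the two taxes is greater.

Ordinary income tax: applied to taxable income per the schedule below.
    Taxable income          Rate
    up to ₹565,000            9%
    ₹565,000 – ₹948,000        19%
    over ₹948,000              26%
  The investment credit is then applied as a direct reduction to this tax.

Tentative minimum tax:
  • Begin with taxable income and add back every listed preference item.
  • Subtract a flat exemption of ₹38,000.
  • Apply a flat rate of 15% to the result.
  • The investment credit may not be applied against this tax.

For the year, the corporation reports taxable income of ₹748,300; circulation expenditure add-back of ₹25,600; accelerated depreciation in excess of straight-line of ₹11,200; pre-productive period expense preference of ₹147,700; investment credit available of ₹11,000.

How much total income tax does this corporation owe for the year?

₹134,220

Tentative minimum tax:
  Adjusted income: ₹748,300 + ₹25,600 + ₹11,200 + ₹147,700 = ₹932,800
  Less exemption ₹38,000 → base ₹894,800
  ₹894,800 × 15% = ₹134,220

Ordinary income tax:
  ₹565,000 × 9% = ₹50,850
  ₹183,300 × 19% = ₹34,827
  → ₹85,677
  Less investment credit ₹11,000 → ₹74,677

₹134,220 > ₹74,677, so the tentative minimum tax is the binding amount.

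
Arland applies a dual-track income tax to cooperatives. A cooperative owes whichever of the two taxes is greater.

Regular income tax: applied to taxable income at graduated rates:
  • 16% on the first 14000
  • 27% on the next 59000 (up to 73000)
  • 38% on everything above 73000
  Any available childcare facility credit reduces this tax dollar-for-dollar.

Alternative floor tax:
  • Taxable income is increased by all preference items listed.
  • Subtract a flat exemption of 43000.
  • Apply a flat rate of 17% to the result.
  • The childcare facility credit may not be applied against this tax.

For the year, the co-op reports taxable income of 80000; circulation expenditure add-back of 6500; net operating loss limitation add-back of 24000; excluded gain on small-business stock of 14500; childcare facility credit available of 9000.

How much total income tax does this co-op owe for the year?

Regular income tax:
  14000 × 16% = 2240
  59000 × 27% = 15930
  7000 × 38% = 2660
  → 20830
  Less childcare facility credit 9000 → 11830

Alternative floor tax:
  Adjusted income: 80000 + 6500 + 24000 + 14500 = 125000
  Less exemption 43000 → base 82000
  82000 × 17% = 13940

13940 > 11830, so the alternative floor tax is the binding amount.

13940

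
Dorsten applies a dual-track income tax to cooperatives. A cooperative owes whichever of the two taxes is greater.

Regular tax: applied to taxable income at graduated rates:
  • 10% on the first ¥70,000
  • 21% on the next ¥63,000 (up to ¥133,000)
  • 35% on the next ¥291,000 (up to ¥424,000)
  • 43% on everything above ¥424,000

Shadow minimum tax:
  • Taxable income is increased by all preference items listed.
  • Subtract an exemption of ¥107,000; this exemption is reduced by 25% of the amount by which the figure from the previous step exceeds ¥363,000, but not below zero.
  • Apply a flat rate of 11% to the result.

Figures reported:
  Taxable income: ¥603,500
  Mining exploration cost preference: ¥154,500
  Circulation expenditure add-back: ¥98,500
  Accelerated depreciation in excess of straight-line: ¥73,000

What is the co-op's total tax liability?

¥199,265

Shadow minimum tax:
  Adjusted income: ¥603,500 + ¥154,500 + ¥98,500 + ¥73,000 = ¥929,500
  Exemption: 25% × (¥929,500 − ¥363,000) = ¥141,625 ≥ ¥107,000, so the exemption is fully phased out
  Base: ¥929,500 − ¥0 = ¥929,500
  ¥929,500 × 11% = ¥102,245

Regular tax:
  ¥70,000 × 10% = ¥7,000
  ¥63,000 × 21% = ¥13,230
  ¥291,000 × 35% = ¥101,850
  ¥179,500 × 43% = ¥77,185
  → ¥199,265

¥199,265 > ¥102,245, so the regular tax governs.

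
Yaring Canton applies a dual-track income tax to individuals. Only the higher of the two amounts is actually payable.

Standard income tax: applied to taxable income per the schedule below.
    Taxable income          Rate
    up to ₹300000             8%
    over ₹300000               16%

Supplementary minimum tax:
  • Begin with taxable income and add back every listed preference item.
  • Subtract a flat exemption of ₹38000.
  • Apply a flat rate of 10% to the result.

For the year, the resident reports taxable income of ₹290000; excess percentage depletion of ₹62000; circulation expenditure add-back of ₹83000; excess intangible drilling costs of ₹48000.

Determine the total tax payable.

₹44500

Standard income tax:
  ₹290000 × 8% = ₹23200

Supplementary minimum tax:
  Adjusted income: ₹290000 + ₹62000 + ₹83000 + ₹48000 = ₹483000
  Less exemption ₹38000 → base ₹445000
  ₹445000 × 10% = ₹44500

₹44500 > ₹23200, so the supplementary minimum tax is the binding amount.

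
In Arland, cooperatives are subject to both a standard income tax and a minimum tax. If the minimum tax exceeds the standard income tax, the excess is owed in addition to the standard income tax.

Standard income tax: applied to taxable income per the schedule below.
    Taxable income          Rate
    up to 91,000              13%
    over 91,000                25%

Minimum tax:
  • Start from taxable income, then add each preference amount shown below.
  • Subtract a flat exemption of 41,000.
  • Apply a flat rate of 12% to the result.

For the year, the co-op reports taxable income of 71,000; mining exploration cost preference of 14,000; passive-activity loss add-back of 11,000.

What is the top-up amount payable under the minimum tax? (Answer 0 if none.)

0

Minimum tax:
  Adjusted income: 71,000 + 14,000 + 11,000 = 96,000
  Less exemption 41,000 → base 55,000
  55,000 × 12% = 6,600

Standard income tax:
  71,000 × 13% = 9,230

6,600 ≤ 9,230, so no add-on is due.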